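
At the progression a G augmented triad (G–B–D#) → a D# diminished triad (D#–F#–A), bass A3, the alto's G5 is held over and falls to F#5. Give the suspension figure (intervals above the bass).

7–6 suspension.

At the second chord the bass is A3. The suspended G5 lies a seventh above the bass; after resolving down by step to F#5, the interval above the bass becomes a sixth.
Suspension figures are named by those two intervals: 7–6.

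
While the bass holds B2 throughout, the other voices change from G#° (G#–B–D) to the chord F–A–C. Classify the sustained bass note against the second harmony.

The harmony at that moment is F major triad (F, A, C); B2 is not a chord tone.
It is held over (the same pitch as the preceding B2) and then sustained as the same pitch into the next harmony.
Sustained through a change of harmony — a pedal tone.

Pedal tone (pedal point).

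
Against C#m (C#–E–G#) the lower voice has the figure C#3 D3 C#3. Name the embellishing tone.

D3 is a neighbor tone.

The harmony at that moment is C# minor triad (C#, E, G#); D3 is not a chord tone.
It is approached by step up from C#3 and left by step down to C#3.
Step away and step back to the same note — a neighbor tone (upper neighbor).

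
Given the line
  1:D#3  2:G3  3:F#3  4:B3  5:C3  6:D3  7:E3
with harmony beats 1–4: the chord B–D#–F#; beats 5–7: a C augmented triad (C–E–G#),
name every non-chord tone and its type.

G3 (beat 2) — appoggiatura; D3 (beat 6) — passing tone.

The harmony at that moment is B major triad (B, D#, F#); G3 is not a chord tone.
It is approached by leap up from D#3 and left by step down to F#3.
Leap in, step out — an appoggiatura.
The harmony at that moment is C augmented triad (C, E, G#); D3 is not a chord tone.
It is approached by step up from C3 and left by step up to E3.
Step in, step out in the same direction — a passing tone.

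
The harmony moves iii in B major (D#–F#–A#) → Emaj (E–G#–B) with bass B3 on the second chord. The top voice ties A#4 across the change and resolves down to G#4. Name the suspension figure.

At the second chord the bass is B3. The suspended A#4 lies a seventh above the bass; after resolving down by step to G#4, the interval above the bass becomes a sixth.
Suspension figures are named by those two intervals: 7–6.

7–6 suspension.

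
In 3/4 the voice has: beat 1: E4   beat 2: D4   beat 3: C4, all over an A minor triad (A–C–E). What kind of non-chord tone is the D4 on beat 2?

Passing tone.

The harmony at that moment is A minor triad (A, C, E); D4 is not a chord tone.
It is approached by step down from E4 and left by step down to C4.
Step in, step out in the same direction — a passing tone.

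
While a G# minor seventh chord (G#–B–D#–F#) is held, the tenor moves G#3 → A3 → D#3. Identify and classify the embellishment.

The harmony at that moment is G# minor seventh chord (G#, B, D#, F#); A3 is not a chord tone.
It is approached by step up from G#3 and left by leap down to D#3.
Step in, leap out — an escape tone.

A3 is an escape tone.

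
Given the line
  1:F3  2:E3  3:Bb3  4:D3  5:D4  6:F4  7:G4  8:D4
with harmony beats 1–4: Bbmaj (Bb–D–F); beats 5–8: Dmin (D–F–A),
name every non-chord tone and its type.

The harmony at that moment is Bb major triad (Bb, D, F); E3 is not a chord tone.
It is approached by step down from F3 and left by leap up to Bb3.
Step in, leap out — an escape tone.
The harmony at that moment is D minor triad (D, F, A); G4 is not a chord tone.
It is approached by step up from F4 and left by leap down to D4.
Step in, leap out — an escape tone.

E3 (beat 2) — escape tone; G4 (beat 7) — escape tone.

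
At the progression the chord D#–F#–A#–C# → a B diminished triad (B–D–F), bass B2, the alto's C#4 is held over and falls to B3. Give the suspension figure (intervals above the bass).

At the second chord the bass is B2. The suspended C#4 lies a ninth above the bass; after resolving down by step to B3, the interval above the bass becomes an octave.
Suspension figures are named by those two intervals: 9–8.

9–8 suspension.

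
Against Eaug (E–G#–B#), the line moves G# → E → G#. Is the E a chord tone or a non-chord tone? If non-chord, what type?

E augmented triad contains E, G#, B#; E is the root, so it is a chord tone.

Chord tone (the root of E augmented triad).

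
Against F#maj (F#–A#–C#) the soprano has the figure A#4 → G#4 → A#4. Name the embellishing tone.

The harmony at that moment is F# major triad (F#, A#, C#); G#4 is not a chord tone.
It is approached by step down from A#4 and left by step up to A#4.
Step away and step back to the same note — a neighbor tone (lower neighbor).

G#4 is a neighbor tone.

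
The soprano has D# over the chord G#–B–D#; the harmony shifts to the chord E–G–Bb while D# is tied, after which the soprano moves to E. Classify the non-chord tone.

The harmony at that moment is E diminished triad (E, G, Bb); D# is not a chord tone.
It is held over (the same pitch as the preceding D#) and left by step up to E.
Held over from the previous chord and resolving up by step — a retardation.

D# is a retardation.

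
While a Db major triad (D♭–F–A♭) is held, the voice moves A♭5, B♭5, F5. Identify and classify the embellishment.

The harmony at that moment is D♭ major triad (D♭, F, A♭); B♭5 is not a chord tone.
It is approached by step up from A♭5 and left by leap down to F5.
Step in, leap out — an escape tone.

B♭5 is an escape tone.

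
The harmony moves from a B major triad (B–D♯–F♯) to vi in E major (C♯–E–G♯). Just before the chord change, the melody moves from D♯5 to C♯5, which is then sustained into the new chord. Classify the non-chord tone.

The harmony at that moment is B major triad (B, D♯, F♯); C♯5 is not a chord tone.
It is approached by step down from D♯5 and then sustained as the same pitch into the next harmony.
Arriving early and becoming a chord tone when the harmony changes — an anticipation.

C♯5 is an anticipation.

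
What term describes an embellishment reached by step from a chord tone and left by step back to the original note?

Approach: by step. Departure: by step in the opposite direction, back to the starting pitch.
Stepwise on both sides but reversing to return to the same chord tone — a neighbor tone. (Had it continued onward in the same direction it would be a passing tone instead.)

Neighbor tone.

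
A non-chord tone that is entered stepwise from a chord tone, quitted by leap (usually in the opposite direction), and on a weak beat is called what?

Approach: by step. Departure: by leap. Metric position: weak.
Step in, leap out, from a weak position — an escape tone (échappée). (It is the mirror image of the appoggiatura, which leaps in and steps out on a strong beat.)

Escape tone.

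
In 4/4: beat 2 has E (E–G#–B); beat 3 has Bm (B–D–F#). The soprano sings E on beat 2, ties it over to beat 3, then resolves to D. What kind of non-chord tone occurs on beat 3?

The harmony at that moment is B minor triad (B, D, F#); E is not a chord tone.
It is held over (the same pitch as the preceding E) and left by step down to D.
Held over from the previous chord and resolving down by step — a suspension.

Suspension.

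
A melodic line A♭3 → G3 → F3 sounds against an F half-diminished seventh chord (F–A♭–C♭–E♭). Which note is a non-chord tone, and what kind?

G3 is a passing tone.

The harmony at that moment is F half-diminished seventh chord (F, A♭, C♭, E♭); G3 is not a chord tone.
It is approached by step down from A♭3 and left by step down to F3.
Step in, step out in the same direction — a passing tone.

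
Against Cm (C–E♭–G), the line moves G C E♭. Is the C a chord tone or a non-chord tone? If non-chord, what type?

Chord tone (the root of C minor triad).

C minor triad contains C, E♭, G; C is the root, so it is a chord tone.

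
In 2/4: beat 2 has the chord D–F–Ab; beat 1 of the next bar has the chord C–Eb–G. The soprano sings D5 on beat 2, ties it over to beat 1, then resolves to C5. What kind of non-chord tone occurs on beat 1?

The harmony at that moment is C minor triad (C, Eb, G); D5 is not a chord tone.
It is held over (the same pitch as the preceding D5) and left by step down to C5.
Held over from the previous chord and resolving down by step — a suspension.

Suspension.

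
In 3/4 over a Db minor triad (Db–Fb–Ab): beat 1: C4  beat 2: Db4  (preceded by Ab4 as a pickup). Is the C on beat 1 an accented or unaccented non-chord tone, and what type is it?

Accented appoggiatura.

The harmony at that moment is Db minor triad (Db, Fb, Ab); C4 is not a chord tone.
It is approached by leap down from Ab4 and left by step up to Db4.
Leap in, step out — an appoggiatura.
It falls on the downbeat, so it is accented.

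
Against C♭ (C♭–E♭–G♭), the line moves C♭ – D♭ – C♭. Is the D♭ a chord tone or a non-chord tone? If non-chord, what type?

The harmony at that moment is C♭ major triad (C♭, E♭, G♭); D♭ is not a chord tone.
It is approached by step up from C♭ and left by step down to C♭.
Step away and step back to the same note — a neighbor tone (upper neighbor).

Non-chord tone — a neighbor tone.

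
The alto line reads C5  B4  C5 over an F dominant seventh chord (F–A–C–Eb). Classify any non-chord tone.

B4 is a neighbor tone.

The harmony at that moment is F dominant seventh chord (F, A, C, Eb); B4 is not a chord tone.
It is approached by step down from C5 and left by step up to C5.
Step away and step back to the same note — a neighbor tone (lower neighbor).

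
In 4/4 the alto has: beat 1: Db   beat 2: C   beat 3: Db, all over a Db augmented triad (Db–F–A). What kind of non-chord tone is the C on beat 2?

Lower neighbor tone.

The harmony at that moment is Db augmented triad (Db, F, A); C is not a chord tone.
It is approached by step down from Db and left by step up to Db.
Step away and step back to the same note — a neighbor tone (lower neighbor).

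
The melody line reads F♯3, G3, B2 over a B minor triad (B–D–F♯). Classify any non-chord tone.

The harmony at that moment is B minor triad (B, D, F♯); G3 is not a chord tone.
It is approached by step up from F♯3 and left by leap down to B2.
Step in, leap out — an escape tone.

G3 is an escape tone.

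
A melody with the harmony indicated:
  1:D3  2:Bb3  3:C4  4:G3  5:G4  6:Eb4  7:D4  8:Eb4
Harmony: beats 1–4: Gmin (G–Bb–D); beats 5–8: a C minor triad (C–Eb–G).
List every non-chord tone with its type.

C4 (beat 3) — escape tone; D4 (beat 7) — neighbor tone.

The harmony at that moment is G minor triad (G, Bb, D); C4 is not a chord tone.
It is approached by step up from Bb3 and left by leap down to G3.
Step in, leap out — an escape tone.
The harmony at that moment is C minor triad (C, Eb, G); D4 is not a chord tone.
It is approached by step down from Eb4 and left by step up to Eb4.
Step away and step back to the same note — a neighbor tone (lower neighbor).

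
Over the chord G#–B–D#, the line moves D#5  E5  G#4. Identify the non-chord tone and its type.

The harmony at that moment is G# minor triad (G#, B, D#); E5 is not a chord tone.
It is approached by step up from D#5 and left by leap down to G#4.
Step in, leap out — an escape tone.

E5 is an escape tone.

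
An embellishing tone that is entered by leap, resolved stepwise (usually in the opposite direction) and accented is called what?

Approach: by leap. Departure: by step. Metric position: strong.
Leap in, step out, in a metrically strong position — an appoggiatura. (It is the mirror image of the escape tone, which steps in and leaps out from a weak position.)

Appoggiatura.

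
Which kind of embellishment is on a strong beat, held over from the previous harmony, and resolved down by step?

Approach: by preparation — the pitch is first a chord tone, then held (tied or repeated) while the harmony changes under it. Departure: down by step. Metric position: strong.
A prepared dissonance that resolves downward by step — a suspension. (The same figure resolving upward would be a retardation.)

Suspension.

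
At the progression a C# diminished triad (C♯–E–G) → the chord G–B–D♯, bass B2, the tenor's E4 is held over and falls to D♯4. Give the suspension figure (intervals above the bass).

4–3 suspension.

At the second chord the bass is B2. The suspended E4 lies a fourth above the bass; after resolving down by step to D♯4, the interval above the bass becomes a third.
Suspension figures are named by those two intervals: 4–3.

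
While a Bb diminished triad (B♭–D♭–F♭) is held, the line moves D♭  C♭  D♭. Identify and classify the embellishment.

The harmony at that moment is B♭ diminished triad (B♭, D♭, F♭); C♭ is not a chord tone.
It is approached by step down from D♭ and left by step up to D♭.
Step away and step back to the same note — a neighbor tone (lower neighbor).

C♭ is a neighbor tone.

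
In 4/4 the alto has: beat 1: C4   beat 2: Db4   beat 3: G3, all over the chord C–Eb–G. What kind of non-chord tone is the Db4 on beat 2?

The harmony at that moment is C minor triad (C, Eb, G); Db4 is not a chord tone.
It is approached by step up from C4 and left by leap down to G3.
Step in, leap out, on a weak beat — an escape tone.

Escape tone.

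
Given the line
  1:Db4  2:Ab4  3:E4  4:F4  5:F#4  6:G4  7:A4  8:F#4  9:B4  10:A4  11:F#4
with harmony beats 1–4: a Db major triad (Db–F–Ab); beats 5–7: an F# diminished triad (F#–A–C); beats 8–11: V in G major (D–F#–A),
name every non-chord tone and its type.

E4 (beat 3) — appoggiatura; G4 (beat 6) — passing tone; B4 (beat 9) — appoggiatura.

The harmony at that moment is Db major triad (Db, F, Ab); E4 is not a chord tone.
It is approached by leap down from Ab4 and left by step up to F4.
Leap in, step out — an appoggiatura.
The harmony at that moment is F# diminished triad (F#, A, C); G4 is not a chord tone.
It is approached by step up from F#4 and left by step up to A4.
Step in, step out in the same direction — a passing tone.
The harmony at that moment is D major triad (D, F#, A); B4 is not a chord tone.
It is approached by leap up from F#4 and left by step down to A4.
Leap in, step out — an appoggiatura.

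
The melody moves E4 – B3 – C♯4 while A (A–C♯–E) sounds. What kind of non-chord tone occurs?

B3 is an appoggiatura.

The harmony at that moment is A major triad (A, C♯, E); B3 is not a chord tone.
It is approached by leap down from E4 and left by step up to C♯4.
Leap in, step out — an appoggiatura.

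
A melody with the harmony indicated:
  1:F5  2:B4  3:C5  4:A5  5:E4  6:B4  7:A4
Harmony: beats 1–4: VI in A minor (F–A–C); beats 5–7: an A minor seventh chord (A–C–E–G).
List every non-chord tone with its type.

B4 (beat 2) — appoggiatura; B4 (beat 6) — appoggiatura.

The harmony at that moment is F major triad (F, A, C); B4 is not a chord tone.
It is approached by leap down from F5 and left by step up to C5.
Leap in, step out — an appoggiatura.
The harmony at that moment is A minor seventh chord (A, C, E, G); B4 is not a chord tone.
It is approached by leap up from E4 and left by step down to A4.
Leap in, step out — an appoggiatura.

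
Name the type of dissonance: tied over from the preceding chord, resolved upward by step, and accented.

Retardation.

Approach: by preparation — the pitch is first a chord tone, then held (tied or repeated) while the harmony changes under it. Departure: up by step. Metric position: strong.
A prepared dissonance that resolves upward by step — a retardation. (The same figure resolving downward would be a suspension.)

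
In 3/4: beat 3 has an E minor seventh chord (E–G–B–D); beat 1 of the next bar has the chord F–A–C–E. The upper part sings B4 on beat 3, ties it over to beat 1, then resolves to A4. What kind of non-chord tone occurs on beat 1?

Suspension.

The harmony at that moment is F major seventh chord (F, A, C, E); B4 is not a chord tone.
It is held over (the same pitch as the preceding B4) and left by step down to A4.
Held over from the previous chord and resolving down by step — a suspension.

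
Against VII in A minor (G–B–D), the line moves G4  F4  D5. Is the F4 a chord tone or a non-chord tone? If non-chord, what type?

The harmony at that moment is G major triad (G, B, D); F4 is not a chord tone.
It is approached by step down from G4 and left by leap up to D5.
Step in, leap out — an escape tone.

Non-chord tone — an escape tone.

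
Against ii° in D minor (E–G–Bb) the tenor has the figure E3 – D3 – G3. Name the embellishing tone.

D3 is an escape tone.

The harmony at that moment is E diminished triad (E, G, Bb); D3 is not a chord tone.
It is approached by step down from E3 and left by leap up to G3.
Step in, leap out — an escape tone.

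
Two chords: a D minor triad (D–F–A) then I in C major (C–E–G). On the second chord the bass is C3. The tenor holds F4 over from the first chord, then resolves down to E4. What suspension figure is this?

At the second chord the bass is C3. The suspended F4 lies a fourth above the bass; after resolving down by step to E4, the interval above the bass becomes a third.
Suspension figures are named by those two intervals: 4–3.

4–3 suspension.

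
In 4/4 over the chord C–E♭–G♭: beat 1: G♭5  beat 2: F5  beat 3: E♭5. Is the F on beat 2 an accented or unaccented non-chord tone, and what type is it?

The harmony at that moment is C diminished triad (C, E♭, G♭); F5 is not a chord tone.
It is approached by step down from G♭5 and left by step down to E♭5.
Step in, step out in the same direction — a passing tone.
It falls on a weak beat, so it is unaccented.

Unaccented passing tone.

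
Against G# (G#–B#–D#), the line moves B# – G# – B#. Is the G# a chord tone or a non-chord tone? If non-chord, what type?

G# major triad contains G#, B#, D#; G# is the root, so it is a chord tone.

Chord tone (the root of G# major triad).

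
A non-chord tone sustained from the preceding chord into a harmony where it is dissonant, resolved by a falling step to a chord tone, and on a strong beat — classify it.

Suspension.

Approach: by preparation — the pitch is first a chord tone, then held (tied or repeated) while the harmony changes under it. Departure: down by step. Metric position: strong.
A prepared dissonance that resolves downward by step — a suspension. (The same figure resolving upward would be a retardation.)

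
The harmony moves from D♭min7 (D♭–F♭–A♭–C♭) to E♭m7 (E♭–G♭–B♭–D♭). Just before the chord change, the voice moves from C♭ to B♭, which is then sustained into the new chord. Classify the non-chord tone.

B♭ is an anticipation.

The harmony at that moment is D♭ minor seventh chord (D♭, F♭, A♭, C♭); B♭ is not a chord tone.
It is approached by step down from C♭ and then sustained as the same pitch into the next harmony.
Arriving early and becoming a chord tone when the harmony changes — an anticipation.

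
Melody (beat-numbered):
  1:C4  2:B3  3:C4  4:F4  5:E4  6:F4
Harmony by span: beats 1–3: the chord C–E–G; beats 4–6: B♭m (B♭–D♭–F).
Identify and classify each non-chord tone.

The harmony at that moment is C major triad (C, E, G); B3 is not a chord tone.
It is approached by step down from C4 and left by step up to C4.
Step away and step back to the same note — a neighbor tone (lower neighbor).
The harmony at that moment is B♭ minor triad (B♭, D♭, F); E4 is not a chord tone.
It is approached by step down from F4 and left by step up to F4.
Step away and step back to the same note — a neighbor tone (lower neighbor).

B3 (beat 2) — neighbor tone; E4 (beat 5) — neighbor tone.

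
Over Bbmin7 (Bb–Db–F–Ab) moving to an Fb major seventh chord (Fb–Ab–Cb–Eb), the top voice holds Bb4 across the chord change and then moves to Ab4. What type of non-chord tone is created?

Bb4 is a suspension.

The harmony at that moment is Fb major seventh chord (Fb, Ab, Cb, Eb); Bb4 is not a chord tone.
It is held over (the same pitch as the preceding Bb4) and left by step down to Ab4.
Held over from the previous chord and resolving down by step — a suspension.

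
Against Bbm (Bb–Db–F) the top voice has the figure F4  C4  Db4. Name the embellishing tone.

C4 is an appoggiatura.

The harmony at that moment is Bb minor triad (Bb, Db, F); C4 is not a chord tone.
It is approached by leap down from F4 and left by step up to Db4.
Leap in, step out — an appoggiatura.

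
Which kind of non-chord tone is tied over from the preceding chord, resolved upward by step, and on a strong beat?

Retardation.

Approach: by preparation — the pitch is first a chord tone, then held (tied or repeated) while the harmony changes under it. Departure: up by step. Metric position: strong.
A prepared dissonance that resolves upward by step — a retardation. (The same figure resolving downward would be a suspension.)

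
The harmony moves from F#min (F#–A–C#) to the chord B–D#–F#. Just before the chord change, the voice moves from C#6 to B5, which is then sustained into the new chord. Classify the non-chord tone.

B5 is an anticipation.

The harmony at that moment is F# minor triad (F#, A, C#); B5 is not a chord tone.
It is approached by step down from C#6 and then sustained as the same pitch into the next harmony.
Arriving early and becoming a chord tone when the harmony changes — an anticipation.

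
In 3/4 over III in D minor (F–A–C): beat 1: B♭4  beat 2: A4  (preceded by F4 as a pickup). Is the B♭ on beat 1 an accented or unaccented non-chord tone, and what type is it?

The harmony at that moment is F major triad (F, A, C); B♭4 is not a chord tone.
It is approached by leap up from F4 and left by step down to A4.
Leap in, step out — an appoggiatura.
It falls on the downbeat, so it is accented.

Accented appoggiatura.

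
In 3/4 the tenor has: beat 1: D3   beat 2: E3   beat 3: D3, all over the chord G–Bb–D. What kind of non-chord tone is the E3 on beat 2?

Upper neighbor tone.

The harmony at that moment is G minor triad (G, Bb, D); E3 is not a chord tone.
It is approached by step up from D3 and left by step down to D3.
Step away and step back to the same note — a neighbor tone (upper neighbor).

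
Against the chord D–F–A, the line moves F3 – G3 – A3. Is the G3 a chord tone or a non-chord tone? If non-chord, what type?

The harmony at that moment is D minor triad (D, F, A); G3 is not a chord tone.
It is approached by step up from F3 and left by step up to A3.
Step in, step out in the same direction — a passing tone.

Non-chord tone — a passing tone.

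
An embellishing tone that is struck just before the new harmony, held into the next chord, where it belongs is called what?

Anticipation.

Approach: ahead of the chord change (typically by step), so it is dissonant against the current harmony. Departure: none — the same pitch is restated or held and is a chord tone of the new harmony.
Dissonant first, consonant once the harmony catches up: the note simply arrives early — an anticipation. (The reverse timing, consonant first and dissonant after the change, would be a suspension or retardation.)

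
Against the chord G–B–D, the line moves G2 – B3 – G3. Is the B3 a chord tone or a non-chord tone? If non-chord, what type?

Chord tone (the third of G major triad).

G major triad contains G, B, D; B is the third, so it is a chord tone.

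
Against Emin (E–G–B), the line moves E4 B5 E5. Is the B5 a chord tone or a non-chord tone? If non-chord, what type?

Chord tone (the fifth of E minor triad).

E minor triad contains E, G, B; B is the fifth, so it is a chord tone.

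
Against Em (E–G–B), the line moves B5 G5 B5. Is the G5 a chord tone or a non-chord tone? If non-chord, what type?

E minor triad contains E, G, B; G is the third, so it is a chord tone.

Chord tone (the third of E minor triad).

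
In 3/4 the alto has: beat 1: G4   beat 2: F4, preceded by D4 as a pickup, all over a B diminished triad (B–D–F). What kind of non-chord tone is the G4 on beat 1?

Appoggiatura.

The harmony at that moment is B diminished triad (B, D, F); G4 is not a chord tone.
It is approached by leap up from D4 and left by step down to F4.
Leap in, step out, metrically accented — an appoggiatura.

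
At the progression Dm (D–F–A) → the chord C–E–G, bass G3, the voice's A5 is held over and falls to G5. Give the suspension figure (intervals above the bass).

At the second chord the bass is G3. The suspended A5 lies a ninth above the bass; after resolving down by step to G5, the interval above the bass becomes an octave.
Suspension figures are named by those two intervals: 9–8.

9–8 suspension.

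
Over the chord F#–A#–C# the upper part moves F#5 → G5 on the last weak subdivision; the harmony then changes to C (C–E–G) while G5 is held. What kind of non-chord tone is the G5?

The harmony at that moment is F# major triad (F#, A#, C#); G5 is not a chord tone.
It is approached by step up from F#5 and then sustained as the same pitch into the next harmony.
Arriving early and becoming a chord tone when the harmony changes — an anticipation.

G5 is an anticipation.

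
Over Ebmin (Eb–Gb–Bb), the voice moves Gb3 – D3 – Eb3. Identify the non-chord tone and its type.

D3 is an appoggiatura.

The harmony at that moment is Eb minor triad (Eb, Gb, Bb); D3 is not a chord tone.
It is approached by leap down from Gb3 and left by step up to Eb3.
Leap in, step out — an appoggiatura.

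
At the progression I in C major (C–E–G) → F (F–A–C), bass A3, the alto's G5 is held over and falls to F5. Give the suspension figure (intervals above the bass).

7–6 suspension.

At the second chord the bass is A3. The suspended G5 lies a seventh above the bass; after resolving down by step to F5, the interval above the bass becomes a sixth.
Suspension figures are named by those two intervals: 7–6.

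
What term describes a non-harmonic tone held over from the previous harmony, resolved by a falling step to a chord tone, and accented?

Suspension.

Approach: by preparation — the pitch is first a chord tone, then held (tied or repeated) while the harmony changes under it. Departure: down by step. Metric position: strong.
A prepared dissonance that resolves downward by step — a suspension. (The same figure resolving upward would be a retardation.)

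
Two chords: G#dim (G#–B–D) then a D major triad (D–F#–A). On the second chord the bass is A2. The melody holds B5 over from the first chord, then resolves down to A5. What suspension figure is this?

9–8 suspension.

At the second chord the bass is A2. The suspended B5 lies a ninth above the bass; after resolving down by step to A5, the interval above the bass becomes an octave.
Suspension figures are named by those two intervals: 9–8.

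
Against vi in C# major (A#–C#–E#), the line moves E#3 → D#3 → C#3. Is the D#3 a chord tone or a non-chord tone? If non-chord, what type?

Non-chord tone — a passing tone.

The harmony at that moment is A# minor triad (A#, C#, E#); D#3 is not a chord tone.
It is approached by step down from E#3 and left by step down to C#3.
Step in, step out in the same direction — a passing tone.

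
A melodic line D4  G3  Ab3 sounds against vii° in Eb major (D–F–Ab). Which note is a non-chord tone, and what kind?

The harmony at that moment is D diminished triad (D, F, Ab); G3 is not a chord tone.
It is approached by leap down from D4 and left by step up to Ab3.
Leap in, step out — an appoggiatura.

G3 is an appoggiatura.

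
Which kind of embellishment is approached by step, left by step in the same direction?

Approach: by step. Departure: by step, continuing in the same direction.
Stepwise on both sides with no change of direction means the note fills in the space between two different chord tones — a passing tone. (Had it turned back to its starting note it would be a neighbor tone instead.)

Passing tone.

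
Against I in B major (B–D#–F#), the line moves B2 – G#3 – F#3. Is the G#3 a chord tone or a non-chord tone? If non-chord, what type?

Non-chord tone — an appoggiatura.

The harmony at that moment is B major triad (B, D#, F#); G#3 is not a chord tone.
It is approached by leap up from B2 and left by step down to F#3.
Leap in, step out — an appoggiatura.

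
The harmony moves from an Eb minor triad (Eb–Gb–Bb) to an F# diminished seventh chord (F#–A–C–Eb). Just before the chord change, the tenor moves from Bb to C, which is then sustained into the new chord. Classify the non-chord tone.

C is an anticipation.

The harmony at that moment is Eb minor triad (Eb, Gb, Bb); C is not a chord tone.
It is approached by step up from Bb and then sustained as the same pitch into the next harmony.
Arriving early and becoming a chord tone when the harmony changes — an anticipation.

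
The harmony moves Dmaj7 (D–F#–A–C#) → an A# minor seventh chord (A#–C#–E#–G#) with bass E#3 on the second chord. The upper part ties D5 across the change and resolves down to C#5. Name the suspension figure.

7–6 suspension.

At the second chord the bass is E#3. The suspended D5 lies a seventh above the bass; after resolving down by step to C#5, the interval above the bass becomes a sixth.
Suspension figures are named by those two intervals: 7–6.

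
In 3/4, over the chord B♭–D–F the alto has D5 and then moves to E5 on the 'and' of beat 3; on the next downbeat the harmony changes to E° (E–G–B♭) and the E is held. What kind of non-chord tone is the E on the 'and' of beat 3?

Anticipation.

The harmony at that moment is B♭ major triad (B♭, D, F); E5 is not a chord tone.
It is approached by step up from D5 and then sustained as the same pitch into the next harmony.
Arriving early and becoming a chord tone when the harmony changes — an anticipation.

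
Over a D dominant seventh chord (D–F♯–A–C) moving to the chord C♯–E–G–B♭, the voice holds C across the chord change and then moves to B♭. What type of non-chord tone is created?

C is a suspension.

The harmony at that moment is C♯ diminished seventh chord (C♯, E, G, B♭); C is not a chord tone.
It is held over (the same pitch as the preceding C) and left by step down to B♭.
Held over from the previous chord and resolving down by step — a suspension.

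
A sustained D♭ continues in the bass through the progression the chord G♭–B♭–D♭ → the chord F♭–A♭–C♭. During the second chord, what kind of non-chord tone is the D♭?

The harmony at that moment is F♭ major triad (F♭, A♭, C♭); D♭ is not a chord tone.
It is held over (the same pitch as the preceding D♭) and then sustained as the same pitch into the next harmony.
Sustained through a change of harmony — a pedal tone.

Pedal tone (pedal point).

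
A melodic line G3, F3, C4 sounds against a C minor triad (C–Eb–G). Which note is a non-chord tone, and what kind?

F3 is an escape tone.

The harmony at that moment is C minor triad (C, Eb, G); F3 is not a chord tone.
It is approached by step down from G3 and left by leap up to C4.
Step in, leap out — an escape tone.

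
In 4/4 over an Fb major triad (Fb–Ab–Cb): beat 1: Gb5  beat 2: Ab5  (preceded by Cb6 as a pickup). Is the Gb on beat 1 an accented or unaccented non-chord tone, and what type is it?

Accented appoggiatura.

The harmony at that moment is Fb major triad (Fb, Ab, Cb); Gb5 is not a chord tone.
It is approached by leap down from Cb6 and left by step up to Ab5.
Leap in, step out — an appoggiatura.
It falls on the downbeat, so it is accented.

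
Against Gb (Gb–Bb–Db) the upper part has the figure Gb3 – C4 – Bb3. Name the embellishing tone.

The harmony at that moment is Gb major triad (Gb, Bb, Db); C4 is not a chord tone.
It is approached by leap up from Gb3 and left by step down to Bb3.
Leap in, step out — an appoggiatura.

C4 is an appoggiatura.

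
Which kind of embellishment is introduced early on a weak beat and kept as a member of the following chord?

Anticipation.

Approach: ahead of the chord change (typically by step), so it is dissonant against the current harmony. Departure: none — the same pitch is restated or held and is a chord tone of the new harmony.
Dissonant first, consonant once the harmony catches up: the note simply arrives early — an anticipation. (The reverse timing, consonant first and dissonant after the change, would be a suspension or retardation.)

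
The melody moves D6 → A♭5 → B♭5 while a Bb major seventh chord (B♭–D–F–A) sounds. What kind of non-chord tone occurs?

A♭5 is an appoggiatura.

The harmony at that moment is B♭ major seventh chord (B♭, D, F, A); A♭5 is not a chord tone.
It is approached by leap down from D6 and left by step up to B♭5.
Leap in, step out — an appoggiatura.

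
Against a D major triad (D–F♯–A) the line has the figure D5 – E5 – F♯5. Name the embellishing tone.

The harmony at that moment is D major triad (D, F♯, A); E5 is not a chord tone.
It is approached by step up from D5 and left by step up to F♯5.
Step in, step out in the same direction — a passing tone.

E5 is a passing tone.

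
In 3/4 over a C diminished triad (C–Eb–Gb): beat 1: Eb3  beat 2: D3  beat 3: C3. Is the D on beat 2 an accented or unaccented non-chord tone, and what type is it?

Unaccented passing tone.

The harmony at that moment is C diminished triad (C, Eb, Gb); D3 is not a chord tone.
It is approached by step down from Eb3 and left by step down to C3.
Step in, step out in the same direction — a passing tone.
It falls on a weak beat, so it is unaccented.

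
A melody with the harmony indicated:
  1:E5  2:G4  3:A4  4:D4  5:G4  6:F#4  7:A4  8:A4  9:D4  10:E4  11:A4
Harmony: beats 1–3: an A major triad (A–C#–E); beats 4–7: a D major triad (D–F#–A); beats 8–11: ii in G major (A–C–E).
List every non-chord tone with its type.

G4 (beat 2) — appoggiatura; G4 (beat 5) — appoggiatura; D4 (beat 9) — appoggiatura.

The harmony at that moment is A major triad (A, C#, E); G4 is not a chord tone.
It is approached by leap down from E5 and left by step up to A4.
Leap in, step out — an appoggiatura.
The harmony at that moment is D major triad (D, F#, A); G4 is not a chord tone.
It is approached by leap up from D4 and left by step down to F#4.
Leap in, step out — an appoggiatura.
The harmony at that moment is A minor triad (A, C, E); D4 is not a chord tone.
It is approached by leap down from A4 and left by step up to E4.
Leap in, step out — an appoggiatura.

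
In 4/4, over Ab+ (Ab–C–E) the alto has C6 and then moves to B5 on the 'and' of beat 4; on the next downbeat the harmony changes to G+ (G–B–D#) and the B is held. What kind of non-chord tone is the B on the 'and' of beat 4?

The harmony at that moment is Ab augmented triad (Ab, C, E); B5 is not a chord tone.
It is approached by step down from C6 and then sustained as the same pitch into the next harmony.
Arriving early and becoming a chord tone when the harmony changes — an anticipation.

Anticipation.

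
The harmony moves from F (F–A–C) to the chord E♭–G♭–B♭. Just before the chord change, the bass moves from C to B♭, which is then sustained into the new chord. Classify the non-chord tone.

B♭ is an anticipation.

The harmony at that moment is F major triad (F, A, C); B♭ is not a chord tone.
It is approached by step down from C and then sustained as the same pitch into the next harmony.
Arriving early and becoming a chord tone when the harmony changes — an anticipation.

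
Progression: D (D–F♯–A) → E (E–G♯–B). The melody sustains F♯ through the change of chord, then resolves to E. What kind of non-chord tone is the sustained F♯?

The harmony at that moment is E major triad (E, G♯, B); F♯ is not a chord tone.
It is held over (the same pitch as the preceding F♯) and left by step down to E.
Held over from the previous chord and resolving down by step — a suspension.

F♯ is a suspension.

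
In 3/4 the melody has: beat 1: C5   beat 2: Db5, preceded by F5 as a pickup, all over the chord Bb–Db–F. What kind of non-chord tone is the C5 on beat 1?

The harmony at that moment is Bb minor triad (Bb, Db, F); C5 is not a chord tone.
It is approached by leap down from F5 and left by step up to Db5.
Leap in, step out, metrically accented — an appoggiatura.

Appoggiatura.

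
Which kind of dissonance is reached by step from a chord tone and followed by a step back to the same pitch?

Approach: by step. Departure: by step in the opposite direction, back to the starting pitch.
Stepwise on both sides but reversing to return to the same chord tone — a neighbor tone. (Had it continued onward in the same direction it would be a passing tone instead.)

Neighbor tone.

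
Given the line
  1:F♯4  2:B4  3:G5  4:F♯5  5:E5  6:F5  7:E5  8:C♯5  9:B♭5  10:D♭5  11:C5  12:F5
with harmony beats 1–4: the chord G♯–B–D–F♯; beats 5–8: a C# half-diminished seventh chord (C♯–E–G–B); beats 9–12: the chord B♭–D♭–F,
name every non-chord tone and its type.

The harmony at that moment is G♯ half-diminished seventh chord (G♯, B, D, F♯); G5 is not a chord tone.
It is approached by leap up from B4 and left by step down to F♯5.
Leap in, step out — an appoggiatura.
The harmony at that moment is C♯ half-diminished seventh chord (C♯, E, G, B); F5 is not a chord tone.
It is approached by step up from E5 and left by step down to E5.
Step away and step back to the same note — a neighbor tone (upper neighbor).
The harmony at that moment is B♭ minor triad (B♭, D♭, F); C5 is not a chord tone.
It is approached by step down from D♭5 and left by leap up to F5.
Step in, leap out — an escape tone.

G5 (beat 3) — appoggiatura; F5 (beat 6) — neighbor tone; C5 (beat 11) — escape tone.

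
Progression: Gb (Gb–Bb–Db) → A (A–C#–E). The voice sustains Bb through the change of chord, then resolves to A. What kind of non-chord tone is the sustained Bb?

The harmony at that moment is A major triad (A, C#, E); Bb is not a chord tone.
It is held over (the same pitch as the preceding Bb) and left by step down to A.
Held over from the previous chord and resolving down by step — a suspension.

Bb is a suspension.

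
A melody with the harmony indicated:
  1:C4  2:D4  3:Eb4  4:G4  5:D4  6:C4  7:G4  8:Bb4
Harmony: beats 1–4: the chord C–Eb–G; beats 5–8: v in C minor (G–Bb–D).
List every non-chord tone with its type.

The harmony at that moment is C minor triad (C, Eb, G); D4 is not a chord tone.
It is approached by step up from C4 and left by step up to Eb4.
Step in, step out in the same direction — a passing tone.
The harmony at that moment is G minor triad (G, Bb, D); C4 is not a chord tone.
It is approached by step down from D4 and left by leap up to G4.
Step in, leap out — an escape tone.

D4 (beat 2) — passing tone; C4 (beat 6) — escape tone.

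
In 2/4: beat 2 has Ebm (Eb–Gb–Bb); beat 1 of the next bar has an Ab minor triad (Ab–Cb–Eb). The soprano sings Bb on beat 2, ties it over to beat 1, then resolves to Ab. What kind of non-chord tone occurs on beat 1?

The harmony at that moment is Ab minor triad (Ab, Cb, Eb); Bb is not a chord tone.
It is held over (the same pitch as the preceding Bb) and left by step down to Ab.
Held over from the previous chord and resolving down by step — a suspension.

Suspension.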